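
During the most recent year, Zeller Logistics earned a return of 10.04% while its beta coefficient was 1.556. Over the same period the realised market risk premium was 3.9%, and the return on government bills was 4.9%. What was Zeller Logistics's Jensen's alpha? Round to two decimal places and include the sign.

CAPM benchmark = R_f + β(R_m − R_f) = 4.9% + 1.556 × 3.9% = 10.9684%
α = actual − benchmark = 10.04% − 10.9684% = -0.93%

-0.93%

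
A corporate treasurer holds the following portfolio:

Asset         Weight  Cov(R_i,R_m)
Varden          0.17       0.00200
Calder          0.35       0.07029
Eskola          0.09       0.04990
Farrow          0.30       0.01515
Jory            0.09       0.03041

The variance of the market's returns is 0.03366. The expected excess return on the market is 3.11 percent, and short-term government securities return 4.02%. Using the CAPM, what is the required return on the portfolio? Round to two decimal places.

β_Varden = 0.00200 / 0.03366 = 0.0594
β_Calder = 0.07029 / 0.03366 = 2.0882
β_Eskola = 0.04990 / 0.03366 = 1.4825
β_Farrow = 0.01515 / 0.03366 = 0.4501
β_Jory = 0.03041 / 0.03366 = 0.9034
β_P = Σ w_i β_i = 0.17×0.0594 + 0.35×2.0882 + 0.09×1.4825 + 0.30×0.4501 + 0.09×0.9034 = 1.0907
E(R_P) = R_f + β_P × MRP = 4.02% + 1.0907 × 3.11% = 7.41%

7.41%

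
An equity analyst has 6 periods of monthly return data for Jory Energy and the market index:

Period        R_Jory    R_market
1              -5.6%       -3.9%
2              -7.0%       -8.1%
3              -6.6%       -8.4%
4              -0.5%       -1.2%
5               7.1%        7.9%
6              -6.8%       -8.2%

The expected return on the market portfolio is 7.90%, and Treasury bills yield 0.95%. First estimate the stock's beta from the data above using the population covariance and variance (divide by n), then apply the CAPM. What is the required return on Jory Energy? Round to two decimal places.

6.98%

Mean R_i = (-5.6 − 7.0 − 6.6 − 0.5 + 7.1 − 6.8) / 6 = -3.2333%
Mean R_m = (-3.9 − 8.1 − 8.4 − 1.2 + 7.9 − 8.2) / 6 = -3.6500%
Σ(R_i − R̄_i)(R_m − R̄_m) = 175.6200  ⇒  Cov = 175.6200 / 6 = 29.2700
Σ(R_m − R̄_m)² = 202.5350  ⇒  Var(R_m) = 202.5350 / 6 = 33.7558
β = Cov / Var(R_m) = 29.2700 / 33.7558 = 0.8671
MRP = 7.90% − 0.95% = 6.95%
E(R) = R_f + β × MRP = 0.95% + 0.8671 × 6.95% = 6.98%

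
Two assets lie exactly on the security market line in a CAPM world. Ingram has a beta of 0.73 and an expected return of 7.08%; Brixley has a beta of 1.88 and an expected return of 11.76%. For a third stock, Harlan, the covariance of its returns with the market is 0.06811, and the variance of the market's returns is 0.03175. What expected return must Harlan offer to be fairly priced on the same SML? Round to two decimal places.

MRP = (11.76% − 7.08%) / (1.88 − 0.73) = 4.0696%
R_f = 7.08% − 0.73 × 4.0696% = 4.1092%
β_Harlan = Cov / Var(R_m) = 0.06811 / 0.03175 = 2.1452
E(R_Harlan) = R_f + β × MRP = 4.1092% + 2.1452 × 4.0696% = 12.84%

12.84%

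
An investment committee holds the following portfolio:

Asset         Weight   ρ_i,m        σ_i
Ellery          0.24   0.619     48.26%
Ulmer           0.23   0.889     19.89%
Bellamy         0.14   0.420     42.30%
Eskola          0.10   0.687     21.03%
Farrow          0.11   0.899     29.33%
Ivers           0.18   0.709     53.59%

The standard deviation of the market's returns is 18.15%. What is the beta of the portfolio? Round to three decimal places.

1.372

β_Ellery = 0.619 × 48.26% / 18.15% = 1.6459
β_Ulmer = 0.889 × 19.89% / 18.15% = 0.9742
β_Bellamy = 0.420 × 42.30% / 18.15% = 0.9788
β_Eskola = 0.687 × 21.03% / 18.15% = 0.7960
β_Farrow = 0.899 × 29.33% / 18.15% = 1.4528
β_Ivers = 0.709 × 53.59% / 18.15% = 2.0934
β_P = Σ w_i β_i = 0.24×1.6459 + 0.23×0.9742 + 0.14×0.9788 + 0.10×0.7960 + 0.11×1.4528 + 0.18×2.0934 = 1.3723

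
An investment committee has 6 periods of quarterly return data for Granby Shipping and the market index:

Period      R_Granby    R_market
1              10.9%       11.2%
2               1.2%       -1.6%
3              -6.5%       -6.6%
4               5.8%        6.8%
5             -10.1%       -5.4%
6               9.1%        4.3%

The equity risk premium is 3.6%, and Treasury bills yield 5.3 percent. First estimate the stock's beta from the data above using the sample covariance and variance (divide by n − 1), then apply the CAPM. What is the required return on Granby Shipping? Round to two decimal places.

9.30%

Mean R_i = (10.9 + 1.2 − 6.5 + 5.8 − 10.1 + 9.1) / 6 = 1.7333%
Mean R_m = (11.2 − 1.6 − 6.6 + 6.8 − 5.4 + 4.3) / 6 = 1.4500%
Σ(R_i − R̄_i)(R_m − R̄_m) = 281.0900  ⇒  Cov = 281.0900 / 5 = 56.2180
Σ(R_m − R̄_m)² = 252.8350  ⇒  Var(R_m) = 252.8350 / 5 = 50.5670
β = Cov / Var(R_m) = 56.2180 / 50.5670 = 1.1118
E(R) = R_f + β × MRP = 5.3% + 1.1118 × 3.6% = 9.30%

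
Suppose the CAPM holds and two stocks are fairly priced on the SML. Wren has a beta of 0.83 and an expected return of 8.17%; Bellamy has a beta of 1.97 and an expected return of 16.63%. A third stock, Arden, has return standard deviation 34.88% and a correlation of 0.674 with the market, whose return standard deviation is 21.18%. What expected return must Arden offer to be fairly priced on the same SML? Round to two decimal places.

10.25%

MRP = (16.63% − 8.17%) / (1.97 − 0.83) = 7.4211%
R_f = 8.17% − 0.83 × 7.4211% = 2.0105%
β_Arden = ρ·σ_i/σ_m = 0.674 × 34.88 / 21.18 = 1.1100
E(R_Arden) = R_f + β × MRP = 2.0105% + 1.1100 × 7.4211% = 10.25%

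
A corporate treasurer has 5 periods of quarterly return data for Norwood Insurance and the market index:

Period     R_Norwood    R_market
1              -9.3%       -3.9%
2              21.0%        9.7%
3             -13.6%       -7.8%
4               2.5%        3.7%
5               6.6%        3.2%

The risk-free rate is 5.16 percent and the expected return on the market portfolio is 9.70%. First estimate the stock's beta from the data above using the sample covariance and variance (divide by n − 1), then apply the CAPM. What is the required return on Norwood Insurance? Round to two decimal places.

Mean R_i = (-9.3 + 21.0 − 13.6 + 2.5 + 6.6) / 5 = 1.4400%
Mean R_m = (-3.9 + 9.7 − 7.8 + 3.7 + 3.2) / 5 = 0.9800%
Σ(R_i − R̄_i)(R_m − R̄_m) = 369.3640  ⇒  Cov = 369.3640 / 4 = 92.3410
Σ(R_m − R̄_m)² = 189.2680  ⇒  Var(R_m) = 189.2680 / 4 = 47.3170
β = Cov / Var(R_m) = 92.3410 / 47.3170 = 1.9515
MRP = 9.70% − 5.16% = 4.54%
E(R) = R_f + β × MRP = 5.16% + 1.9515 × 4.54% = 14.02%

14.02%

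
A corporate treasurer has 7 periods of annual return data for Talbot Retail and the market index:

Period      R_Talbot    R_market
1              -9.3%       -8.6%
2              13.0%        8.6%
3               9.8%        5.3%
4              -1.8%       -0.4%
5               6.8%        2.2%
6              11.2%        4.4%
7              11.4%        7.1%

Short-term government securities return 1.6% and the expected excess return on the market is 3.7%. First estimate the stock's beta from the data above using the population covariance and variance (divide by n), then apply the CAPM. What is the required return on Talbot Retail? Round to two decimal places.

6.75%

Mean R_i = (-9.3 + 13.0 + 9.8 − 1.8 + 6.8 + 11.2 + 11.4) / 7 = 5.8714%
Mean R_m = (-8.6 + 8.6 + 5.3 − 0.4 + 2.2 + 4.4 + 7.1) / 7 = 2.6571%
Σ(R_i − R̄_i)(R_m − R̄_m) = 280.4114  ⇒  Cov = 280.4114 / 7 = 40.0588
Σ(R_m − R̄_m)² = 201.3571  ⇒  Var(R_m) = 201.3571 / 7 = 28.7653
β = Cov / Var(R_m) = 40.0588 / 28.7653 = 1.3926
E(R) = R_f + β × MRP = 1.6% + 1.3926 × 3.7% = 6.75%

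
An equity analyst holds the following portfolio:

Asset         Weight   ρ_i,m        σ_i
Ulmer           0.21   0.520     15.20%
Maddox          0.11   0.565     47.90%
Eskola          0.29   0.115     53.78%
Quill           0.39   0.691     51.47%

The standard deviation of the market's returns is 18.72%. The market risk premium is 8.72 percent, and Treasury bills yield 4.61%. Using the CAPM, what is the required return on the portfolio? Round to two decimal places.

14.07%

β_Ulmer = 0.520 × 15.20% / 18.72% = 0.4222
β_Maddox = 0.565 × 47.90% / 18.72% = 1.4457
β_Eskola = 0.115 × 53.78% / 18.72% = 0.3304
β_Quill = 0.691 × 51.47% / 18.72% = 1.8999
β_P = Σ w_i β_i = 0.21×0.4222 + 0.11×1.4457 + 0.29×0.3304 + 0.39×1.8999 = 1.0845
E(R_P) = R_f + β_P × MRP = 4.61% + 1.0845 × 8.72% = 14.07%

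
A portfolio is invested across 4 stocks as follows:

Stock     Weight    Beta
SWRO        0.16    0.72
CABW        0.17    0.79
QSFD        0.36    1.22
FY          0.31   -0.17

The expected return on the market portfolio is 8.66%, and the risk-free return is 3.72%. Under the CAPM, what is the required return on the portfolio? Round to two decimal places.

6.86%

β_P = Σ w_i β_i = 0.16×0.72 + 0.17×0.79 + 0.36×1.22 + 0.31×-0.17 = 0.6360
MRP = 8.66% − 3.72% = 4.94%
E(R_P) = R_f + β_P × MRP = 3.72% + 0.6360 × 4.94% = 6.86%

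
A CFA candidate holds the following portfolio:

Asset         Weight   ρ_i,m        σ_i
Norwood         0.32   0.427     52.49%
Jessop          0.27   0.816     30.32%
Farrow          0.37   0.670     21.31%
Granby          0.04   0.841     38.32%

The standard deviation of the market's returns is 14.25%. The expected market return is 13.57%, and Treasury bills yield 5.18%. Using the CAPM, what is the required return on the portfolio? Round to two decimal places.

β_Norwood = 0.427 × 52.49% / 14.25% = 1.5729
β_Jessop = 0.816 × 30.32% / 14.25% = 1.7362
β_Farrow = 0.670 × 21.31% / 14.25% = 1.0019
β_Granby = 0.841 × 38.32% / 14.25% = 2.2616
β_P = Σ w_i β_i = 0.32×1.5729 + 0.27×1.7362 + 0.37×1.0019 + 0.04×2.2616 = 1.4333
MRP = 13.57% − 5.18% = 8.39%
E(R_P) = R_f + β_P × MRP = 5.18% + 1.4333 × 8.39% = 17.21%

17.21%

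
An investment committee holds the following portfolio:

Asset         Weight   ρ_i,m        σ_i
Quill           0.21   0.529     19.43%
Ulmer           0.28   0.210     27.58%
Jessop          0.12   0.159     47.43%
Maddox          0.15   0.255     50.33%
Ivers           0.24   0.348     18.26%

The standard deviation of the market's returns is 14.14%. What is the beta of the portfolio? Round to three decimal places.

β_Quill = 0.529 × 19.43% / 14.14% = 0.7269
β_Ulmer = 0.210 × 27.58% / 14.14% = 0.4096
β_Jessop = 0.159 × 47.43% / 14.14% = 0.5333
β_Maddox = 0.255 × 50.33% / 14.14% = 0.9076
β_Ivers = 0.348 × 18.26% / 14.14% = 0.4494
β_P = Σ w_i β_i = 0.21×0.7269 + 0.28×0.4096 + 0.12×0.5333 + 0.15×0.9076 + 0.24×0.4494 = 0.5753

0.575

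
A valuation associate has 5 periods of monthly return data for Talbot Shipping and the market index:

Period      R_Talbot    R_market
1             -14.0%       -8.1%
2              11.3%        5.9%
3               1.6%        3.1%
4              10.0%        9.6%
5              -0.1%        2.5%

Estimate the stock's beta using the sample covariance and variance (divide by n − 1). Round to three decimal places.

1.477

Mean R_i = (-14.0 + 11.3 + 1.6 + 10.0 − 0.1) / 5 = 1.7600%
Mean R_m = (-8.1 + 5.9 + 3.1 + 9.6 + 2.5) / 5 = 2.6000%
Σ(R_i − R̄_i)(R_m − R̄_m) = 257.9000  ⇒  Cov = 257.9000 / 4 = 64.4750
Σ(R_m − R̄_m)² = 174.6400  ⇒  Var(R_m) = 174.6400 / 4 = 43.6600
β = Cov / Var(R_m) = 64.4750 / 43.6600 = 1.4768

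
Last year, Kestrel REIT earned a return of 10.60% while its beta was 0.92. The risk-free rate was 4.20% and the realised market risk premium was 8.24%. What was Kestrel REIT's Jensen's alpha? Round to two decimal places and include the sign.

-1.18%

CAPM benchmark = R_f + β(R_m − R_f) = 4.20% + 0.92 × 8.24% = 11.7808%
α = actual − benchmark = 10.60% − 11.7808% = -1.18%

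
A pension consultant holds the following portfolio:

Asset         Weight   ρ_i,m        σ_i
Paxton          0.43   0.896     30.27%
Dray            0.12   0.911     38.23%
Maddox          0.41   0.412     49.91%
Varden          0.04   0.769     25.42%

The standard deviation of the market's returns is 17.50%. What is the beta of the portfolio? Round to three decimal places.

1.432

β_Paxton = 0.896 × 30.27% / 17.50% = 1.5498
β_Dray = 0.911 × 38.23% / 17.50% = 1.9901
β_Maddox = 0.412 × 49.91% / 17.50% = 1.1750
β_Varden = 0.769 × 25.42% / 17.50% = 1.1170
β_P = Σ w_i β_i = 0.43×1.5498 + 0.12×1.9901 + 0.41×1.1750 + 0.04×1.1170 = 1.4317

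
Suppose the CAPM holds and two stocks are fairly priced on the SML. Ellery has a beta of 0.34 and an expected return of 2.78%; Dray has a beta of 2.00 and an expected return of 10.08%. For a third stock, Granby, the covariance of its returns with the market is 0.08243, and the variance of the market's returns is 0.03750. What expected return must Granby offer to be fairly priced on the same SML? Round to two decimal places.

10.95%

MRP = (10.08% − 2.78%) / (2.00 − 0.34) = 4.3976%
R_f = 2.78% − 0.34 × 4.3976% = 1.2848%
β_Granby = Cov / Var(R_m) = 0.08243 / 0.03750 = 2.1981
E(R_Granby) = R_f + β × MRP = 1.2848% + 2.1981 × 4.3976% = 10.95%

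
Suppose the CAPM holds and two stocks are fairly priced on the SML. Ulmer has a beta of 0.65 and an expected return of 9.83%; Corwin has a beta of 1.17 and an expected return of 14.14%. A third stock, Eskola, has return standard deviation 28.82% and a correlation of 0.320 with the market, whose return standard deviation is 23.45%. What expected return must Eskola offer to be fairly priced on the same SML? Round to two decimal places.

MRP = (14.14% − 9.83%) / (1.17 − 0.65) = 8.2885%
R_f = 9.83% − 0.65 × 8.2885% = 4.4425%
β_Eskola = ρ·σ_i/σ_m = 0.320 × 28.82 / 23.45 = 0.3933
E(R_Eskola) = R_f + β × MRP = 4.4425% + 0.3933 × 8.2885% = 7.70%

7.70%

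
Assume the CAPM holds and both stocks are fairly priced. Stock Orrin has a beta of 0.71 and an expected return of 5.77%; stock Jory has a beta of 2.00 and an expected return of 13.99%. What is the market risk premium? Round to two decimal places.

Both satisfy E(R) = R_f + β·MRP, so the slope of the SML is
MRP = (13.99% − 5.77%) / (2.00 − 0.71) = 8.22% / 1.29 = 6.3721%

6.37%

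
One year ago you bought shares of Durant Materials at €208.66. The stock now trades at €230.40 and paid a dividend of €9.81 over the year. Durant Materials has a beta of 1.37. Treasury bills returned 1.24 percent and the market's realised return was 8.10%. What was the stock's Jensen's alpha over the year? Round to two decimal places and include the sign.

+4.48%

Realised HPR = (P1 + D1 − P0) / P0 = (230.40 + 9.81 − 208.66) / 208.66 = 31.55 / 208.66 = 15.1203%
MRP = 8.10% − 1.24% = 6.86%
CAPM required = R_f + β·MRP = 1.24% + 1.37 × 6.86% = 10.6382%
α = realised − required = 15.1203% − 10.6382% = +4.48%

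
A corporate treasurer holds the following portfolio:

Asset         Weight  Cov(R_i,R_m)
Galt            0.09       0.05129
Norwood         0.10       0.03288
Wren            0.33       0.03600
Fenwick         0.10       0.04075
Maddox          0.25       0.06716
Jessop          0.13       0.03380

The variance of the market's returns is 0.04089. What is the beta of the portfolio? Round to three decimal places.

β_Galt = 0.05129 / 0.04089 = 1.2543
β_Norwood = 0.03288 / 0.04089 = 0.8041
β_Wren = 0.03600 / 0.04089 = 0.8804
β_Fenwick = 0.04075 / 0.04089 = 0.9966
β_Maddox = 0.06716 / 0.04089 = 1.6425
β_Jessop = 0.03380 / 0.04089 = 0.8266
β_P = Σ w_i β_i = 0.09×1.2543 + 0.10×0.8041 + 0.33×0.8804 + 0.10×0.9966 + 0.25×1.6425 + 0.13×0.8266 = 1.1016

1.102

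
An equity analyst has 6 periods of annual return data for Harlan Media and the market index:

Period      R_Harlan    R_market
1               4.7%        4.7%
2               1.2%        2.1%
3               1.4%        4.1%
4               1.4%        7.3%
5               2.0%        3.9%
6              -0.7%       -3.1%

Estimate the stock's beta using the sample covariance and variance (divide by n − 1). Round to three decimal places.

Mean R_i = (4.7 + 1.2 + 1.4 + 1.4 + 2.0 − 0.7) / 6 = 1.6667%
Mean R_m = (4.7 + 2.1 + 4.1 + 7.3 + 3.9 − 3.1) / 6 = 3.1667%
Σ(R_i − R̄_i)(R_m − R̄_m) = 18.8733  ⇒  Cov = 18.8733 / 5 = 3.7747
Σ(R_m − R̄_m)² = 61.2533  ⇒  Var(R_m) = 61.2533 / 5 = 12.2507
β = Cov / Var(R_m) = 3.7747 / 12.2507 = 0.3081

0.308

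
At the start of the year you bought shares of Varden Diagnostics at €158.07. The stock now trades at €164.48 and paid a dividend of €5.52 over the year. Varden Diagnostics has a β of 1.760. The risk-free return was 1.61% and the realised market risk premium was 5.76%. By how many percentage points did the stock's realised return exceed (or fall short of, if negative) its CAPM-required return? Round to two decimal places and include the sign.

-4.20%

Realised HPR = (P1 + D1 − P0) / P0 = (164.48 + 5.52 − 158.07) / 158.07 = 11.93 / 158.07 = 7.5473%
CAPM required = R_f + β·MRP = 1.61% + 1.760 × 5.76% = 11.74760%
α = realised − required = 7.5473% − 11.74760% = -4.20%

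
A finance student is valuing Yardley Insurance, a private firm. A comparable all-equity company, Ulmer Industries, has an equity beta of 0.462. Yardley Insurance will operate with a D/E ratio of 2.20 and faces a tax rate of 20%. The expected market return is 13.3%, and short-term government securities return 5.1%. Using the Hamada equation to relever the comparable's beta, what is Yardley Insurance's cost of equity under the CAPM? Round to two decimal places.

15.56%

β_L = β_U × [1 + (1 − t)(D/E)] = 0.462 × [1 + (1 − 0.20) × 2.20]
    = 0.462 × [1 + 0.80 × 2.20] = 0.462 × 2.7600 = 1.2751
MRP = 13.3% − 5.1% = 8.20%
E(R) = R_f + β_L × MRP = 5.1% + 1.2751 × 8.2% = 15.56%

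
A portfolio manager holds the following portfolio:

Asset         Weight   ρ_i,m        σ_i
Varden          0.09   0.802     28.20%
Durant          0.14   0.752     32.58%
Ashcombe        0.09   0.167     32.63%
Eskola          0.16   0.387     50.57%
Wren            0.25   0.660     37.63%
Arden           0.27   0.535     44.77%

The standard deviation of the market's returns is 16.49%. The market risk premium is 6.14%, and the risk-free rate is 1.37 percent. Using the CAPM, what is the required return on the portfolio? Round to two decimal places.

9.47%

β_Varden = 0.802 × 28.20% / 16.49% = 1.3715
β_Durant = 0.752 × 32.58% / 16.49% = 1.4858
β_Ashcombe = 0.167 × 32.63% / 16.49% = 0.3305
β_Eskola = 0.387 × 50.57% / 16.49% = 1.1868
β_Wren = 0.660 × 37.63% / 16.49% = 1.5061
β_Arden = 0.535 × 44.77% / 16.49% = 1.4525
β_P = Σ w_i β_i = 0.09×1.3715 + 0.14×1.4858 + 0.09×0.3305 + 0.16×1.1868 + 0.25×1.5061 + 0.27×1.4525 = 1.3198
E(R_P) = R_f + β_P × MRP = 1.37% + 1.3198 × 6.14% = 9.47%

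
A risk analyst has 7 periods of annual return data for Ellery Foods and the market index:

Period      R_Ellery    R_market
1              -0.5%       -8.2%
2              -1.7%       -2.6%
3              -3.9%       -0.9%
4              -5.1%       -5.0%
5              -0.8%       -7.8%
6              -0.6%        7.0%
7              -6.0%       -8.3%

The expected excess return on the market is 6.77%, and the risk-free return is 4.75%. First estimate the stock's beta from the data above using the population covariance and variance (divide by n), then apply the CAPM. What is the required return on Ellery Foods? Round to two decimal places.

5.52%

Mean R_i = (-0.5 − 1.7 − 3.9 − 5.1 − 0.8 − 0.6 − 6.0) / 7 = -2.6571%
Mean R_m = (-8.2 − 2.6 − 0.9 − 5.0 − 7.8 + 7.0 − 8.3) / 7 = -3.6857%
Σ(R_i − R̄_i)(R_m − R̄_m) = 20.8157  ⇒  Cov = 20.8157 / 7 = 2.9737
Σ(R_m − R̄_m)² = 183.4486  ⇒  Var(R_m) = 183.4486 / 7 = 26.2069
β = Cov / Var(R_m) = 2.9737 / 26.2069 = 0.1135
E(R) = R_f + β × MRP = 4.75% + 0.1135 × 6.77% = 5.52%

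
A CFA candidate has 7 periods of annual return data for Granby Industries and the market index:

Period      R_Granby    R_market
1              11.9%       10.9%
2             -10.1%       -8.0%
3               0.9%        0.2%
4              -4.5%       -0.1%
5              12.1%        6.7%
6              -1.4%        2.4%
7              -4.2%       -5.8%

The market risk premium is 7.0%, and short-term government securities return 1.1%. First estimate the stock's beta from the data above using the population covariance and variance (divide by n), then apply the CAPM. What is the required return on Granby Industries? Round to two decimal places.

9.37%

Mean R_i = (11.9 − 10.1 + 0.9 − 4.5 + 12.1 − 1.4 − 4.2) / 7 = 0.6714%
Mean R_m = (10.9 − 8.0 + 0.2 − 0.1 + 6.7 + 2.4 − 5.8) / 7 = 0.9000%
Σ(R_i − R̄_i)(R_m − R̄_m) = 308.9800  ⇒  Cov = 308.9800 / 7 = 44.1400
Σ(R_m − R̄_m)² = 261.4800  ⇒  Var(R_m) = 261.4800 / 7 = 37.3543
β = Cov / Var(R_m) = 44.1400 / 37.3543 = 1.1817
E(R) = R_f + β × MRP = 1.1% + 1.1817 × 7.0% = 9.37%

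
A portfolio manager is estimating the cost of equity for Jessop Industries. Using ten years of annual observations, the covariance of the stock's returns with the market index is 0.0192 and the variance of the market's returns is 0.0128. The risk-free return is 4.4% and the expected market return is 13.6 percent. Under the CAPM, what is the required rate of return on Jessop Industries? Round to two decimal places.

β = Cov(R_i, R_m) / Var(R_m) = 0.0192 / 0.0128 = 1.5000
MRP = 13.6% − 4.4% = 9.20%
E(R) = R_f + β × MRP = 4.4% + 1.5000 × 9.2% = 18.20%

18.20%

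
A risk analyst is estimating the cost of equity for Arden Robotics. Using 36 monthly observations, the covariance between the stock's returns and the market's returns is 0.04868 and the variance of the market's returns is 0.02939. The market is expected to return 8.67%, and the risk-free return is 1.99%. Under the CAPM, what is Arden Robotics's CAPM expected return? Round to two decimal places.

13.05%

β = Cov(R_i, R_m) / Var(R_m) = 0.04868 / 0.02939 = 1.6563
MRP = 8.67% − 1.99% = 6.68%
E(R) = R_f + β × MRP = 1.99% + 1.6563 × 6.68% = 13.05%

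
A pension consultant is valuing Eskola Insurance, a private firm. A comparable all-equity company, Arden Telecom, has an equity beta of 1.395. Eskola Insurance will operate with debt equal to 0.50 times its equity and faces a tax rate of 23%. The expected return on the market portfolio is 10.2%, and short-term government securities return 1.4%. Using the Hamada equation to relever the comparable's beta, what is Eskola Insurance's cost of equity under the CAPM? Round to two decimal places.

β_L = β_U × [1 + (1 − t)(D/E)] = 1.395 × [1 + (1 − 0.23) × 0.50]
    = 1.395 × [1 + 0.77 × 0.50] = 1.395 × 1.3850 = 1.9321
MRP = 10.2% − 1.4% = 8.80%
E(R) = R_f + β_L × MRP = 1.4% + 1.9321 × 8.8% = 18.40%

18.40%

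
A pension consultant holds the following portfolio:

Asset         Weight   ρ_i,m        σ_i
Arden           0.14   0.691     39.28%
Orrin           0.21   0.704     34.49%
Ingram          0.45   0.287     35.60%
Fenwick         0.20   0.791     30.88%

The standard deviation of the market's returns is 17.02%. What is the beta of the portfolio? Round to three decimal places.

1.080

β_Arden = 0.691 × 39.28% / 17.02% = 1.5947
β_Orrin = 0.704 × 34.49% / 17.02% = 1.4266
β_Ingram = 0.287 × 35.60% / 17.02% = 0.6003
β_Fenwick = 0.791 × 30.88% / 17.02% = 1.4351
β_P = Σ w_i β_i = 0.14×1.5947 + 0.21×1.4266 + 0.45×0.6003 + 0.20×1.4351 = 1.0800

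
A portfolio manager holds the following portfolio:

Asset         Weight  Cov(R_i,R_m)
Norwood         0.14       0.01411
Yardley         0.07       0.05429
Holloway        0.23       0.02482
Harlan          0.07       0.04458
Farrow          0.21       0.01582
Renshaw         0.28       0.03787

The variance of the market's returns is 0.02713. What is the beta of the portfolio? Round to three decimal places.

1.052

β_Norwood = 0.01411 / 0.02713 = 0.5201
β_Yardley = 0.05429 / 0.02713 = 2.0011
β_Holloway = 0.02482 / 0.02713 = 0.9149
β_Harlan = 0.04458 / 0.02713 = 1.6432
β_Farrow = 0.01582 / 0.02713 = 0.5831
β_Renshaw = 0.03787 / 0.02713 = 1.3959
β_P = Σ w_i β_i = 0.14×0.5201 + 0.07×2.0011 + 0.23×0.9149 + 0.07×1.6432 + 0.21×0.5831 + 0.28×1.3959 = 1.0516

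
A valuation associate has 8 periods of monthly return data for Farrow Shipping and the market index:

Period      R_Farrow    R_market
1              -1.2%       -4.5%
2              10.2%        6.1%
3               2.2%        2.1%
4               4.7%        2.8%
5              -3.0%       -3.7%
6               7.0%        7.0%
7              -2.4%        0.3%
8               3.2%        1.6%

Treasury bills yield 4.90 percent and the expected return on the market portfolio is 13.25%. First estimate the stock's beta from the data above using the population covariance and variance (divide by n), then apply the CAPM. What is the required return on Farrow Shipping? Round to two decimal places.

Mean R_i = (-1.2 + 10.2 + 2.2 + 4.7 − 3.0 + 7.0 − 2.4 + 3.2) / 8 = 2.5875%
Mean R_m = (-4.5 + 6.1 + 2.1 + 2.8 − 3.7 + 7.0 + 0.3 + 1.6) / 8 = 1.4625%
Σ(R_i − R̄_i)(R_m − R̄_m) = 119.6263  ⇒  Cov = 119.6263 / 8 = 14.9533
Σ(R_m − R̄_m)² = 117.9388  ⇒  Var(R_m) = 117.9388 / 8 = 14.7424
β = Cov / Var(R_m) = 14.9533 / 14.7424 = 1.0143
MRP = 13.25% − 4.90% = 8.35%
E(R) = R_f + β × MRP = 4.90% + 1.0143 × 8.35% = 13.37%

13.37%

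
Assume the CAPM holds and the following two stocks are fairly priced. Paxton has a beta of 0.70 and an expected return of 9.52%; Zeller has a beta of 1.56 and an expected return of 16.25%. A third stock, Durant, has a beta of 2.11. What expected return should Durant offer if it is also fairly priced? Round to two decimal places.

MRP (SML slope) = (16.25% − 9.52%) / (1.56 − 0.70) = 6.73% / 0.86 = 7.8256%
R_f (intercept) = 9.52% − 0.70 × 7.8256% = 4.0421%
E(R_Durant) = R_f + β × MRP = 4.0421% + 2.11 × 7.8256% = 20.55%

20.55%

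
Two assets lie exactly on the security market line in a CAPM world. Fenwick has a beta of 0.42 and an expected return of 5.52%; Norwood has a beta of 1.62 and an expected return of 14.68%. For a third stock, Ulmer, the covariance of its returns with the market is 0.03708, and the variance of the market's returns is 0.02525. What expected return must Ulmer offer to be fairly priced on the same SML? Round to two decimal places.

13.52%

MRP = (14.68% − 5.52%) / (1.62 − 0.42) = 7.6333%
R_f = 5.52% − 0.42 × 7.6333% = 2.3140%
β_Ulmer = Cov / Var(R_m) = 0.03708 / 0.02525 = 1.4685
E(R_Ulmer) = R_f + β × MRP = 2.3140% + 1.4685 × 7.6333% = 13.52%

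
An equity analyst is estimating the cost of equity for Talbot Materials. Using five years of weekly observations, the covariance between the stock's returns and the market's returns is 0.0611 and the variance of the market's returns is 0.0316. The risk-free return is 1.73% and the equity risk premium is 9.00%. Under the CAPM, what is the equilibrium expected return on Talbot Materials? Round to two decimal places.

β = Cov(R_i, R_m) / Var(R_m) = 0.0611 / 0.0316 = 1.9335
E(R) = R_f + β × MRP = 1.73% + 1.9335 × 9.00% = 19.13%

19.13%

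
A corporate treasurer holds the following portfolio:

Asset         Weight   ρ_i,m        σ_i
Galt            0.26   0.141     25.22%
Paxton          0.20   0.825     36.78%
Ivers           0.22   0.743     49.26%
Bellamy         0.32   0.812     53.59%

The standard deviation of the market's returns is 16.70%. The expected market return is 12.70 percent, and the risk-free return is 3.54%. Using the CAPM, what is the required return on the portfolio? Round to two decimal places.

19.43%

β_Galt = 0.141 × 25.22% / 16.70% = 0.2129
β_Paxton = 0.825 × 36.78% / 16.70% = 1.8170
β_Ivers = 0.743 × 49.26% / 16.70% = 2.1916
β_Bellamy = 0.812 × 53.59% / 16.70% = 2.6057
β_P = Σ w_i β_i = 0.26×0.2129 + 0.20×1.8170 + 0.22×2.1916 + 0.32×2.6057 = 1.7347
MRP = 12.70% − 3.54% = 9.16%
E(R_P) = R_f + β_P × MRP = 3.54% + 1.7347 × 9.16% = 19.43%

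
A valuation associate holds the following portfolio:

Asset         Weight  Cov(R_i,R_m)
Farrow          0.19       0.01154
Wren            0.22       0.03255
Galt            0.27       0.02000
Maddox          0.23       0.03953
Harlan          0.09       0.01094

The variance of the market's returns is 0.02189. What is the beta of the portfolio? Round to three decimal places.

β_Farrow = 0.01154 / 0.02189 = 0.5272
β_Wren = 0.03255 / 0.02189 = 1.4870
β_Galt = 0.02000 / 0.02189 = 0.9137
β_Maddox = 0.03953 / 0.02189 = 1.8058
β_Harlan = 0.01094 / 0.02189 = 0.4998
β_P = Σ w_i β_i = 0.19×0.5272 + 0.22×1.4870 + 0.27×0.9137 + 0.23×1.8058 + 0.09×0.4998 = 1.1343

1.134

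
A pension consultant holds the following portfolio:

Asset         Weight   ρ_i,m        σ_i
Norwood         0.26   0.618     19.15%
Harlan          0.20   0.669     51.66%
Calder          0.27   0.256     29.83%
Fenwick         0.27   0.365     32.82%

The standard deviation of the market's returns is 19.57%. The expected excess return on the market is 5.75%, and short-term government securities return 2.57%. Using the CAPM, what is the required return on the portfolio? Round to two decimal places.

7.06%

β_Norwood = 0.618 × 19.15% / 19.57% = 0.6047
β_Harlan = 0.669 × 51.66% / 19.57% = 1.7660
β_Calder = 0.256 × 29.83% / 19.57% = 0.3902
β_Fenwick = 0.365 × 32.82% / 19.57% = 0.6121
β_P = Σ w_i β_i = 0.26×0.6047 + 0.20×1.7660 + 0.27×0.3902 + 0.27×0.6121 = 0.7810
E(R_P) = R_f + β_P × MRP = 2.57% + 0.7810 × 5.75% = 7.06%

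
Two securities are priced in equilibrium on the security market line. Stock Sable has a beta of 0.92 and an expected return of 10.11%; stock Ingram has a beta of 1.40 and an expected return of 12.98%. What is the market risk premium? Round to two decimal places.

5.98%

Both satisfy E(R) = R_f + β·MRP, so the slope of the SML is
MRP = (12.98% − 10.11%) / (1.40 − 0.92) = 2.87% / 0.48 = 5.9792%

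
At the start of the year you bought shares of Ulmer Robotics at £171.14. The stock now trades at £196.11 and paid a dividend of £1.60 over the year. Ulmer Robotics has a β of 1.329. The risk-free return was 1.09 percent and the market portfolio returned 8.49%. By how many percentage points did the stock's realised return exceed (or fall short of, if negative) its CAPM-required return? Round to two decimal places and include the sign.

+4.60%

Realised HPR = (P1 + D1 − P0) / P0 = (196.11 + 1.60 − 171.14) / 171.14 = 26.57 / 171.14 = 15.5253%
MRP = 8.49% − 1.09% = 7.40%
CAPM required = R_f + β·MRP = 1.09% + 1.329 × 7.40% = 10.92460%
α = realised − required = 15.5253% − 10.92460% = +4.60%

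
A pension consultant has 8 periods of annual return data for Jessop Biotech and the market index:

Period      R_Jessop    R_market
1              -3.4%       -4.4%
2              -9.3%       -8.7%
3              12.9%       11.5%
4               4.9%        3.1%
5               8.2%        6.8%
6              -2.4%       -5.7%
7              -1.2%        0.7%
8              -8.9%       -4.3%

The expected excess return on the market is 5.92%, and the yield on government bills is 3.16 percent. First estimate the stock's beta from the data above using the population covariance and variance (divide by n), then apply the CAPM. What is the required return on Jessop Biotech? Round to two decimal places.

Mean R_i = (-3.4 − 9.3 + 12.9 + 4.9 + 8.2 − 2.4 − 1.2 − 8.9) / 8 = 0.1000%
Mean R_m = (-4.4 − 8.7 + 11.5 + 3.1 + 6.8 − 5.7 + 0.7 − 4.3) / 8 = -0.1250%
Σ(R_i − R̄_i)(R_m − R̄_m) = 366.3800  ⇒  Cov = 366.3800 / 8 = 45.7975
Σ(R_m − R̄_m)² = 334.4950  ⇒  Var(R_m) = 334.4950 / 8 = 41.8119
β = Cov / Var(R_m) = 45.7975 / 41.8119 = 1.0953
E(R) = R_f + β × MRP = 3.16% + 1.0953 × 5.92% = 9.64%

9.64%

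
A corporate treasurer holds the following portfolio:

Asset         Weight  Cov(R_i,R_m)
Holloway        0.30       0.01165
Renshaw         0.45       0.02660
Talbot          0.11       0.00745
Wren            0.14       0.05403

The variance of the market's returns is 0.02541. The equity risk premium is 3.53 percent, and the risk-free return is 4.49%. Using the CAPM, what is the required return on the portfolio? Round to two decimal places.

β_Holloway = 0.01165 / 0.02541 = 0.4585
β_Renshaw = 0.02660 / 0.02541 = 1.0468
β_Talbot = 0.00745 / 0.02541 = 0.2932
β_Wren = 0.05403 / 0.02541 = 2.1263
β_P = Σ w_i β_i = 0.30×0.4585 + 0.45×1.0468 + 0.11×0.2932 + 0.14×2.1263 = 0.9385
E(R_P) = R_f + β_P × MRP = 4.49% + 0.9385 × 3.53% = 7.80%

7.80%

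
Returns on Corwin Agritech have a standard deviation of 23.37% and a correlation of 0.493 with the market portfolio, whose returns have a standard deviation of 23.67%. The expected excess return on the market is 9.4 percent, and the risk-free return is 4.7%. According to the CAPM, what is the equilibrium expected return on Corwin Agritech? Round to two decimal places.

β = ρ × σ_i / σ_m = 0.493 × 23.37% / 23.67% = 0.4868
E(R) = 4.7% + 0.4868 × 9.4% = 9.28%

9.28%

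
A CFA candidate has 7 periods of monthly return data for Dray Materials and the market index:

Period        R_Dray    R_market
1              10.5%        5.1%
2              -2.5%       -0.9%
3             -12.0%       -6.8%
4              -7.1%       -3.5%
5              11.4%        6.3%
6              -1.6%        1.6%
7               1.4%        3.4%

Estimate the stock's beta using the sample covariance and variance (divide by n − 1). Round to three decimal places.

Mean R_i = (10.5 − 2.5 − 12.0 − 7.1 + 11.4 − 1.6 + 1.4) / 7 = 0.0143%
Mean R_m = (5.1 − 0.9 − 6.8 − 3.5 + 6.3 + 1.6 + 3.4) / 7 = 0.7429%
Σ(R_i − R̄_i)(R_m − R̄_m) = 236.1957  ⇒  Cov = 236.1957 / 6 = 39.3660
Σ(R_m − R̄_m)² = 135.2571  ⇒  Var(R_m) = 135.2571 / 6 = 22.5429
β = Cov / Var(R_m) = 39.3660 / 22.5429 = 1.7463

1.746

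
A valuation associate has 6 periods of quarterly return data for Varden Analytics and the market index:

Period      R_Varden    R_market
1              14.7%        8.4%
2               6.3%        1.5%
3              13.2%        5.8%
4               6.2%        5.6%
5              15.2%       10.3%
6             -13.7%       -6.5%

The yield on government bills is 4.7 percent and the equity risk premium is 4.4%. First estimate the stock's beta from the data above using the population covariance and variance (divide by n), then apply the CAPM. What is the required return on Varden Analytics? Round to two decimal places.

Mean R_i = (14.7 + 6.3 + 13.2 + 6.2 + 15.2 − 13.7) / 6 = 6.9833%
Mean R_m = (8.4 + 1.5 + 5.8 + 5.6 + 10.3 − 6.5) / 6 = 4.1833%
Σ(R_i − R̄_i)(R_m − R̄_m) = 314.5383  ⇒  Cov = 314.5383 / 6 = 52.4231
Σ(R_m − R̄_m)² = 181.1483  ⇒  Var(R_m) = 181.1483 / 6 = 30.1914
β = Cov / Var(R_m) = 52.4231 / 30.1914 = 1.7364
E(R) = R_f + β × MRP = 4.7% + 1.7364 × 4.4% = 12.34%

12.34%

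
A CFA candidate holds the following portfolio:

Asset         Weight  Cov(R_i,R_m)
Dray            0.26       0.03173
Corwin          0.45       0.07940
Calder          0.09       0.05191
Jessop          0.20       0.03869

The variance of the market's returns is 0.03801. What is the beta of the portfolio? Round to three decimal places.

β_Dray = 0.03173 / 0.03801 = 0.8348
β_Corwin = 0.07940 / 0.03801 = 2.0889
β_Calder = 0.05191 / 0.03801 = 1.3657
β_Jessop = 0.03869 / 0.03801 = 1.0179
β_P = Σ w_i β_i = 0.26×0.8348 + 0.45×2.0889 + 0.09×1.3657 + 0.20×1.0179 = 1.4835

1.484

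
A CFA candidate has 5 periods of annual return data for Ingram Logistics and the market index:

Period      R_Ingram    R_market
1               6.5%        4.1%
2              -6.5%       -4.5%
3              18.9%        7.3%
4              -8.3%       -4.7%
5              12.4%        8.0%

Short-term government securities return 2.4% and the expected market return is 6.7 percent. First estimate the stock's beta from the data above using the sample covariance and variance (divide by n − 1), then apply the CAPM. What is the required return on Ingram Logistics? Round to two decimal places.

10.28%

Mean R_i = (6.5 − 6.5 + 18.9 − 8.3 + 12.4) / 5 = 4.6000%
Mean R_m = (4.1 − 4.5 + 7.3 − 4.7 + 8.0) / 5 = 2.0400%
Σ(R_i − R̄_i)(R_m − R̄_m) = 285.1600  ⇒  Cov = 285.1600 / 4 = 71.2900
Σ(R_m − R̄_m)² = 155.6320  ⇒  Var(R_m) = 155.6320 / 4 = 38.9080
β = Cov / Var(R_m) = 71.2900 / 38.9080 = 1.8323
MRP = 6.7% − 2.4% = 4.30%
E(R) = R_f + β × MRP = 2.4% + 1.8323 × 4.3% = 10.28%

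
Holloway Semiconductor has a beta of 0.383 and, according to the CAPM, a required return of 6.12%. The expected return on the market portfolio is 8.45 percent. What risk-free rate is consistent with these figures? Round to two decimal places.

4.67%

E(R) = R_f + β(E(R_m) − R_f) = R_f(1 − β) + β·E(R_m)
6.12% = R_f × (1 − 0.383) + 0.383 × 8.45%
6.12% = R_f × 0.617 + 3.23635%
R_f = (6.12% − 3.23635%) / 0.617 = 4.67%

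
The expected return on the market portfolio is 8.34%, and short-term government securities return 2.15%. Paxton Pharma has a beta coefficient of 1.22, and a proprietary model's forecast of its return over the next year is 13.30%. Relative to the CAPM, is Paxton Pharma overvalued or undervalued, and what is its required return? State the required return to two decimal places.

Undervalued; required return 9.70%

MRP = 8.34% − 2.15% = 6.19%
Required return = R_f + β·MRP = 2.15% + 1.22 × 6.19% = 9.70%
Forecast 13.30% > required 9.70% → the stock plots above the SML → undervalued.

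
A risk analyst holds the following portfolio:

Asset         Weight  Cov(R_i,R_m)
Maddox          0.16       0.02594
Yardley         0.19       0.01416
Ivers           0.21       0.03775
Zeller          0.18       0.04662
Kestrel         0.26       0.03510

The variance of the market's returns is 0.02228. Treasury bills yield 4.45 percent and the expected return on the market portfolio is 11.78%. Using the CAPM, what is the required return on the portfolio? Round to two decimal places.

β_Maddox = 0.02594 / 0.02228 = 1.1643
β_Yardley = 0.01416 / 0.02228 = 0.6355
β_Ivers = 0.03775 / 0.02228 = 1.6943
β_Zeller = 0.04662 / 0.02228 = 2.0925
β_Kestrel = 0.03510 / 0.02228 = 1.5754
β_P = Σ w_i β_i = 0.16×1.1643 + 0.19×0.6355 + 0.21×1.6943 + 0.18×2.0925 + 0.26×1.5754 = 1.4491
MRP = 11.78% − 4.45% = 7.33%
E(R_P) = R_f + β_P × MRP = 4.45% + 1.4491 × 7.33% = 15.07%

15.07%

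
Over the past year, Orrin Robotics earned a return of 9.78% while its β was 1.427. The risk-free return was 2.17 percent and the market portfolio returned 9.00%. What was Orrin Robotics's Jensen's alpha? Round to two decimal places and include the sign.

-2.14%

Market excess return = 9.00% − 2.17% = 6.83%
CAPM benchmark = R_f + β(R_m − R_f) = 2.17% + 1.427 × 6.83% = 11.91641%
α = actual − benchmark = 9.78% − 11.91641% = -2.14%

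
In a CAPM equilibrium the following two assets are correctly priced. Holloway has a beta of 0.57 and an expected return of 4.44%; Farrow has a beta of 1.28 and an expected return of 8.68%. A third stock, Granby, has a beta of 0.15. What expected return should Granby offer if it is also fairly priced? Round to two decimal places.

MRP (SML slope) = (8.68% − 4.44%) / (1.28 − 0.57) = 4.24% / 0.71 = 5.9718%
R_f (intercept) = 4.44% − 0.57 × 5.9718% = 1.0361%
E(R_Granby) = R_f + β × MRP = 1.0361% + 0.15 × 5.9718% = 1.93%

1.93%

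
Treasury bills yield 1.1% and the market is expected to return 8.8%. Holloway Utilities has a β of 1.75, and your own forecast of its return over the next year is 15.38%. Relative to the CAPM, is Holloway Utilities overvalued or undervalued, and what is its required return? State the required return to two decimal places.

MRP = 8.8% − 1.1% = 7.70%
Required return = R_f + β·MRP = 1.1% + 1.75 × 7.7% = 14.58%
Forecast 15.38% > required 14.58% → the stock plots above the SML → undervalued.

Undervalued; required return 14.58%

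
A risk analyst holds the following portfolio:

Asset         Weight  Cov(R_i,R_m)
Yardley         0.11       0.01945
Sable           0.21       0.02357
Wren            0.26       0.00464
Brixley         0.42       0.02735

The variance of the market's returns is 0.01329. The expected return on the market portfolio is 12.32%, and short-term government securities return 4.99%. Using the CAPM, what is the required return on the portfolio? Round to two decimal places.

15.90%

β_Yardley = 0.01945 / 0.01329 = 1.4635
β_Sable = 0.02357 / 0.01329 = 1.7735
β_Wren = 0.00464 / 0.01329 = 0.3491
β_Brixley = 0.02735 / 0.01329 = 2.0579
β_P = Σ w_i β_i = 0.11×1.4635 + 0.21×1.7735 + 0.26×0.3491 + 0.42×2.0579 = 1.4885
MRP = 12.32% − 4.99% = 7.33%
E(R_P) = R_f + β_P × MRP = 4.99% + 1.4885 × 7.33% = 15.90%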